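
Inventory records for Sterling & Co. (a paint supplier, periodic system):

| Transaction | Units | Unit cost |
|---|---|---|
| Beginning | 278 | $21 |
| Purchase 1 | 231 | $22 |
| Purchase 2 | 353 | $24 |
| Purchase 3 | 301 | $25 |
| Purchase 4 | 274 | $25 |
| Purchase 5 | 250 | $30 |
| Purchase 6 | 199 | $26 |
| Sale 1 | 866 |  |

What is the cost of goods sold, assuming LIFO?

COGS = $23,099

Sale 1 (866) [LIFO — newest first]: 199 @ $26 + 250 @ $30 + 274 @ $25 + 143 @ $25 = $23,099
Ending inventory: 278 @ $21 + 231 @ $22 + 353 @ $24 + 158 @ $25 = $23,342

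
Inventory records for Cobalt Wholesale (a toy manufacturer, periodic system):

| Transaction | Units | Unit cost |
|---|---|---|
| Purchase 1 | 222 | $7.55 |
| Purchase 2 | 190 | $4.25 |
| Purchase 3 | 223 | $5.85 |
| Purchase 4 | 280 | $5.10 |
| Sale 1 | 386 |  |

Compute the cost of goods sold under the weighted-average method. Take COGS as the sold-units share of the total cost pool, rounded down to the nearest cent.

Sale 1, sell 386: 386/915 × $5,216.15 → $2,200.47
Ending inventory (cost pool remaining) = $3,015.68

COGS = $2,200.47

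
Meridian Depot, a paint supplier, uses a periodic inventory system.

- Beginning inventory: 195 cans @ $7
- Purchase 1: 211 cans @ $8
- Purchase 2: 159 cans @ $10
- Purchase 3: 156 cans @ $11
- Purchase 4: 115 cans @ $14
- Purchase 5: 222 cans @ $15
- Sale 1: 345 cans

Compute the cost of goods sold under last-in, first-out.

COGS = $5,028

Sale 1 (345) [LIFO — newest first]: 222 @ $15 + 115 @ $14 + 8 @ $11 = $5,028
Ending inventory: 195 @ $7 + 211 @ $8 + 159 @ $10 + 148 @ $11 = $6,271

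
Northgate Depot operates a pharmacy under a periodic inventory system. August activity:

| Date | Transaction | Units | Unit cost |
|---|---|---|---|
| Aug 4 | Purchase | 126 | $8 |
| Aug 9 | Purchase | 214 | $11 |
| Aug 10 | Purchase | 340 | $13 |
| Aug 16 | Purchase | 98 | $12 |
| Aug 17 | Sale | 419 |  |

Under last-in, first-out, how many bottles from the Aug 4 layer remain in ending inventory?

Aug 17, 419 sold [LIFO — newest first]: 98 @ $12 + 321 @ $13 = $5,349
Ending inventory: 126 @ $8 + 214 @ $11 + 19 @ $13 = $3,609

126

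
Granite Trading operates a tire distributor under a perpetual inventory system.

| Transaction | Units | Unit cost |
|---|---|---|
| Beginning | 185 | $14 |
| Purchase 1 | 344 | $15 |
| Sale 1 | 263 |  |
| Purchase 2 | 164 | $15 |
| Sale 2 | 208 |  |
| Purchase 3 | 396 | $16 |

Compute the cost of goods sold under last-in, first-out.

Sale 1 (263) [LIFO — newest first]: 263 @ $15 = $3,945
Sale 2 (208) [LIFO — newest first]: 164 @ $15 + 44 @ $15 = $3,120
Total COGS = $3,945 + $3,120 = $7,065
Ending inventory: 185 @ $14 + 37 @ $15 + 396 @ $16 = $9,481
Check: goods available $16,546 = COGS $7,065 + ending $9,481

COGS = $7,065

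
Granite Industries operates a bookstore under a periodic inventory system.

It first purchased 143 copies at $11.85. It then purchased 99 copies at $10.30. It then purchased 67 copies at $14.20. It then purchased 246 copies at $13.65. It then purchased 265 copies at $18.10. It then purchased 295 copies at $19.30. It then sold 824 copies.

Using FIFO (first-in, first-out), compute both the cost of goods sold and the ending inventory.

COGS = $11,897.25; ending inventory = $5,616.30

Sale 1 (824) [FIFO — oldest first]: 143 @ $11.85 + 99 @ $10.30 + 67 @ $14.20 + 246 @ $13.65 + 265 @ $18.10 + 4 @ $19.30 = $11,897.25
Ending inventory: 291 @ $19.30 = $5,616.30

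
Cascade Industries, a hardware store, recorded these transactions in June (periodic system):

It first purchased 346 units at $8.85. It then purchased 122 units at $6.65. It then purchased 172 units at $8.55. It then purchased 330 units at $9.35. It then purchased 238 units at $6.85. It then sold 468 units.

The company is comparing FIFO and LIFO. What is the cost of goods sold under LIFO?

FIFO COGS: 346 @ $8.85 + 122 @ $6.65 = $3,873.40
LIFO COGS: 238 @ $6.85 + 230 @ $9.35 = $3,780.80

COGS = $3,780.80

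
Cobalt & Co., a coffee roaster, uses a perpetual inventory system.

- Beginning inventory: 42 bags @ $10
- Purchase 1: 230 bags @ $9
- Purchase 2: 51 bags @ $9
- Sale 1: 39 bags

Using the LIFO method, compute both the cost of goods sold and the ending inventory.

COGS = $351; ending inventory = $2,598

Sale 1 (39) [LIFO — newest first]: 39 @ $9 = $351
Ending inventory: 42 @ $10 + 230 @ $9 + 12 @ $9 = $2,598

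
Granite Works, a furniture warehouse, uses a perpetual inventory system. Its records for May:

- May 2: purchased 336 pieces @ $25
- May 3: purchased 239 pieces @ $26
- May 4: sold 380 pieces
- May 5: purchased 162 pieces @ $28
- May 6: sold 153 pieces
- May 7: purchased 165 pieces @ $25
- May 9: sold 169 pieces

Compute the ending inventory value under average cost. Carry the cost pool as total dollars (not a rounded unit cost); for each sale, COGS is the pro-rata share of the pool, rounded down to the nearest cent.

Ending inventory = $5,175.64

After May 2: 336 on hand, pool $8,400.00 (≈ $25.0000 each)
After May 3: 575 on hand, pool $14,614.00 (≈ $25.4157 each)
May 4, sell 380: 380/575 × $14,614.00 → $9,657.94
After May 5: 357 on hand, pool $9,492.06 (≈ $26.5884 each)
May 6, sell 153: 153/357 × $9,492.06 → $4,068.02
After May 7: 369 on hand, pool $9,549.04 (≈ $25.8782 each)
May 9, sell 169: 169/369 × $9,549.04 → $4,373.40
Total COGS = $9,657.94 + $4,068.02 + $4,373.40 = $18,099.36
Ending inventory (cost pool remaining) = $5,175.64
Check: goods available $23,275.00 = COGS $18,099.36 + ending $5,175.64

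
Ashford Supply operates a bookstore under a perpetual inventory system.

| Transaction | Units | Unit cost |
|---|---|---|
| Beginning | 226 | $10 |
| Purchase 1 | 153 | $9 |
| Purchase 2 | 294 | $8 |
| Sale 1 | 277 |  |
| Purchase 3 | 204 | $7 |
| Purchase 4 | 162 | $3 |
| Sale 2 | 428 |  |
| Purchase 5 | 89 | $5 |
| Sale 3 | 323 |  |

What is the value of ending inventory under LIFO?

Sale 1 (277) [LIFO — newest first]: 277 @ $8 = $2,216
Sale 2 (428) [LIFO — newest first]: 162 @ $3 + 204 @ $7 + 17 @ $8 + 45 @ $9 = $2,455
Sale 3 (323) [LIFO — newest first]: 89 @ $5 + 108 @ $9 + 126 @ $10 = $2,677
Total COGS = $2,216 + $2,455 + $2,677 = $7,348
Ending inventory: 100 @ $10 = $1,000

Ending inventory = $1,000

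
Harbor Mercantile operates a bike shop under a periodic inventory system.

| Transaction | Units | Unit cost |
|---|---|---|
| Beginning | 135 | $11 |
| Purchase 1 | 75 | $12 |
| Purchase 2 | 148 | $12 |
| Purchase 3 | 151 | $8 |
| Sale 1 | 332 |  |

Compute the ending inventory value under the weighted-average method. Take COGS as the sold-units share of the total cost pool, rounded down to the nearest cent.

Ending inventory = $1,867.02

Sale 1, sell 332: 332/509 × $5,369.00 → $3,501.98
Ending inventory (cost pool remaining) = $1,867.02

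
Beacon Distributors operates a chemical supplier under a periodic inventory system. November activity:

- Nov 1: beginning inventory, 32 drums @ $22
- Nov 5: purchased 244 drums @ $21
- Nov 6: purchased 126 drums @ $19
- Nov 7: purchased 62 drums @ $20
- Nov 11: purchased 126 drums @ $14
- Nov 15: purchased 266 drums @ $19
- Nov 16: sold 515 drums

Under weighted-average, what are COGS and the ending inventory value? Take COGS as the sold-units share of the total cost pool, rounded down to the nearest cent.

Nov 16, sell 515: 515/856 × $16,280.00 → $9,794.62
Ending inventory (cost pool remaining) = $6,485.38

COGS = $9,794.62; ending inventory = $6,485.38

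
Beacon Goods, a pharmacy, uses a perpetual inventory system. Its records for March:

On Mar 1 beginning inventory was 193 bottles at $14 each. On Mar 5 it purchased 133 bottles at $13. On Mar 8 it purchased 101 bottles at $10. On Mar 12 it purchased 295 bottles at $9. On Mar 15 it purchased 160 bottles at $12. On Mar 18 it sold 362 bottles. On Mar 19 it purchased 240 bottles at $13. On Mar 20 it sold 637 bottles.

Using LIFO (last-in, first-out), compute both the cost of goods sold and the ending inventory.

Mar 18, 362 sold [LIFO — newest first]: 160 @ $12 + 202 @ $9 = $3,738
Mar 20, 637 sold [LIFO — newest first]: 240 @ $13 + 93 @ $9 + 101 @ $10 + 133 @ $13 + 70 @ $14 = $7,676
Total COGS = $3,738 + $7,676 = $11,414
Ending inventory: 123 @ $14 = $1,722
Check: goods available $13,136 = COGS $11,414 + ending $1,722

COGS = $11,414; ending inventory = $1,722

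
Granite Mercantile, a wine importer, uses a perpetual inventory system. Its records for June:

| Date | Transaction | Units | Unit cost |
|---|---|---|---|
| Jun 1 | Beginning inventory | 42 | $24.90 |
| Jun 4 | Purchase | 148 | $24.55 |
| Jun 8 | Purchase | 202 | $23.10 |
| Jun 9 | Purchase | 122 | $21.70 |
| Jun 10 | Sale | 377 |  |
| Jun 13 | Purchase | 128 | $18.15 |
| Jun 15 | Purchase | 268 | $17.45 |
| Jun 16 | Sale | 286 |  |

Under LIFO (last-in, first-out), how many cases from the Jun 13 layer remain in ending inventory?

110

Jun 10, 377 sold [LIFO — newest first]: 122 @ $21.70 + 202 @ $23.10 + 53 @ $24.55 = $8,614.75
Jun 16, 286 sold [LIFO — newest first]: 268 @ $17.45 + 18 @ $18.15 = $5,003.30
Total COGS = $8,614.75 + $5,003.30 = $13,618.05
Ending inventory: 42 @ $24.90 + 95 @ $24.55 + 110 @ $18.15 = $5,374.55
Check: goods available $18,992.60 = COGS $13,618.05 + ending $5,374.55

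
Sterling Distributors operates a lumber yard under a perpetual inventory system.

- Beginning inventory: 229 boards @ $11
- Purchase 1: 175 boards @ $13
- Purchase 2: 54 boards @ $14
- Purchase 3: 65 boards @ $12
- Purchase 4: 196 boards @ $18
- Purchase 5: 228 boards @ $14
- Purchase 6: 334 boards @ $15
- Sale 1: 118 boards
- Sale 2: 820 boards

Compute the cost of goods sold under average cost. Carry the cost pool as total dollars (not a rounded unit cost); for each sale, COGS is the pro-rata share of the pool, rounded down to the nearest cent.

COGS = $13,224.26

After Beginning: 229 on hand, pool $2,519.00 (≈ $11.0000 each)
After Purchase 1: 404 on hand, pool $4,794.00 (≈ $11.8663 each)
After Purchase 2: 458 on hand, pool $5,550.00 (≈ $12.1179 each)
After Purchase 3: 523 on hand, pool $6,330.00 (≈ $12.1033 each)
After Purchase 4: 719 on hand, pool $9,858.00 (≈ $13.7107 each)
After Purchase 5: 947 on hand, pool $13,050.00 (≈ $13.7804 each)
After Purchase 6: 1281 on hand, pool $18,060.00 (≈ $14.0984 each)
Sale 1, sell 118: 118/1281 × $18,060.00 → $1,663.60
Sale 2, sell 820: 820/1163 × $16,396.40 → $11,560.66
Total COGS = $1,663.60 + $11,560.66 = $13,224.26
Ending inventory (cost pool remaining) = $4,835.74
Check: goods available $18,060.00 = COGS $13,224.26 + ending $4,835.74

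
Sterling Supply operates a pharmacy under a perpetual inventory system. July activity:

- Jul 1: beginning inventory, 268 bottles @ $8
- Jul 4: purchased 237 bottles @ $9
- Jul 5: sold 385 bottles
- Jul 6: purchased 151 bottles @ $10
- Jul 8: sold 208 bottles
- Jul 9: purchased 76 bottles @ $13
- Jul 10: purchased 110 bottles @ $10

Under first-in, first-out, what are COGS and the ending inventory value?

Jul 5, 385 sold [FIFO — oldest first]: 268 @ $8 + 117 @ $9 = $3,197
Jul 8, 208 sold [FIFO — oldest first]: 120 @ $9 + 88 @ $10 = $1,960
Total COGS = $3,197 + $1,960 = $5,157
Ending inventory: 63 @ $10 + 76 @ $13 + 110 @ $10 = $2,718

COGS = $5,157; ending inventory = $2,718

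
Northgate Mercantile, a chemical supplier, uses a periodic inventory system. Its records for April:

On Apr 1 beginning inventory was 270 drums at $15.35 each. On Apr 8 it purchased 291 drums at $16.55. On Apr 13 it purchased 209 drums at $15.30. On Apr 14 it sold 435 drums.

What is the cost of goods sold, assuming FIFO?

Apr 14, 435 sold [FIFO — oldest first]: 270 @ $15.35 + 165 @ $16.55 = $6,875.25
Ending inventory: 126 @ $16.55 + 209 @ $15.30 = $5,283.00
Check: goods available $12,158.25 = COGS $6,875.25 + ending $5,283.00

COGS = $6,875.25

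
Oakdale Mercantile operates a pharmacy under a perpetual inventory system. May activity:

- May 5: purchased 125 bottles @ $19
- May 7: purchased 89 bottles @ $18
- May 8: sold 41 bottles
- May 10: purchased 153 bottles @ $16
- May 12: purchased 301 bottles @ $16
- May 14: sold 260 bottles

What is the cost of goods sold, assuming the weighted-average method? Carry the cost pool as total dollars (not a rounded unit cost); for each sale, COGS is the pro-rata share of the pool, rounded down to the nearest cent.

COGS = $5,107.32

After May 5: 125 on hand, pool $2,375.00 (≈ $19.0000 each)
After May 7: 214 on hand, pool $3,977.00 (≈ $18.5841 each)
May 8, sell 41: 41/214 × $3,977.00 → $761.94
After May 10: 326 on hand, pool $5,663.06 (≈ $17.3713 each)
After May 12: 627 on hand, pool $10,479.06 (≈ $16.7130 each)
May 14, sell 260: 260/627 × $10,479.06 → $4,345.38
Total COGS = $761.94 + $4,345.38 = $5,107.32
Ending inventory (cost pool remaining) = $6,133.68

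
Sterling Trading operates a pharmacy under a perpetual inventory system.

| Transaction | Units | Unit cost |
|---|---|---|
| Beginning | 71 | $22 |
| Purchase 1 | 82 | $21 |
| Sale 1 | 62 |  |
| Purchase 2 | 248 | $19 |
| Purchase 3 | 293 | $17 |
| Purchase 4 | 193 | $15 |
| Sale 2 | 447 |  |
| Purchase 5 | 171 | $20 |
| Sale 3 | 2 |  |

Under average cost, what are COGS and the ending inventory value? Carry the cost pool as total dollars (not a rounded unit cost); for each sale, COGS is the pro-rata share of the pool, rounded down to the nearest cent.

After Beginning: 71 on hand, pool $1,562.00 (≈ $22.0000 each)
After Purchase 1: 153 on hand, pool $3,284.00 (≈ $21.4641 each)
Sale 1, sell 62: 62/153 × $3,284.00 → $1,330.77
After Purchase 2: 339 on hand, pool $6,665.23 (≈ $19.6614 each)
After Purchase 3: 632 on hand, pool $11,646.23 (≈ $18.4276 each)
After Purchase 4: 825 on hand, pool $14,541.23 (≈ $17.6257 each)
Sale 2, sell 447: 447/825 × $14,541.23 → $7,878.70
After Purchase 5: 549 on hand, pool $10,082.53 (≈ $18.3653 each)
Sale 3, sell 2: 2/549 × $10,082.53 → $36.73
Total COGS = $1,330.77 + $7,878.70 + $36.73 = $9,246.20
Ending inventory (cost pool remaining) = $10,045.80
Check: goods available $19,292.00 = COGS $9,246.20 + ending $10,045.80

COGS = $9,246.20; ending inventory = $10,045.80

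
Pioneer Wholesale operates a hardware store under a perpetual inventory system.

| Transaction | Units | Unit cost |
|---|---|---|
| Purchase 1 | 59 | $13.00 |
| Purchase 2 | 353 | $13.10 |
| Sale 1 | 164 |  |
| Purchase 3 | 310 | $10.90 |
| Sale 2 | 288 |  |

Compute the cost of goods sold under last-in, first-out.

COGS = $5,287.60

Sale 1 (164) [LIFO — newest first]: 164 @ $13.10 = $2,148.40
Sale 2 (288) [LIFO — newest first]: 288 @ $10.90 = $3,139.20
Total COGS = $2,148.40 + $3,139.20 = $5,287.60
Ending inventory: 59 @ $13.00 + 189 @ $13.10 + 22 @ $10.90 = $3,482.70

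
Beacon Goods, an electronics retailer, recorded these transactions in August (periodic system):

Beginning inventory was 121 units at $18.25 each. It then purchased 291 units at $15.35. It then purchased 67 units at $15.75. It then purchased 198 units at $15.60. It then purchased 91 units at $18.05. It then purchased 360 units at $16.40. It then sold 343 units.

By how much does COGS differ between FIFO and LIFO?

$9.25

FIFO COGS: 121 @ $18.25 + 222 @ $15.35 = $5,615.95
LIFO COGS: 343 @ $16.40 = $5,625.20
Difference = |$5,615.95 − $5,625.20| = $9.25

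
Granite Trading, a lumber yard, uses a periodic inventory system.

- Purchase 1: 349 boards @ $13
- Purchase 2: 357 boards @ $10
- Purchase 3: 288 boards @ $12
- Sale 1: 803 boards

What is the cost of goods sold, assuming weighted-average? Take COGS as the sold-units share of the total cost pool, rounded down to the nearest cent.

COGS = $9,341.13

Sale 1, sell 803: 803/994 × $11,563.00 → $9,341.13
Ending inventory (cost pool remaining) = $2,221.87
Check: goods available $11,563.00 = COGS $9,341.13 + ending $2,221.87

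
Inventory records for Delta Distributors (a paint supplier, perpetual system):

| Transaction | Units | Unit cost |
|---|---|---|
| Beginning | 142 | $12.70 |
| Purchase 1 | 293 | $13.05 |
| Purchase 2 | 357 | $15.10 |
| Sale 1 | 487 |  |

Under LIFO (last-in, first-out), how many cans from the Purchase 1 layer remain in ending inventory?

163

Sale 1 (487) [LIFO — newest first]: 357 @ $15.10 + 130 @ $13.05 = $7,087.20
Ending inventory: 142 @ $12.70 + 163 @ $13.05 = $3,930.55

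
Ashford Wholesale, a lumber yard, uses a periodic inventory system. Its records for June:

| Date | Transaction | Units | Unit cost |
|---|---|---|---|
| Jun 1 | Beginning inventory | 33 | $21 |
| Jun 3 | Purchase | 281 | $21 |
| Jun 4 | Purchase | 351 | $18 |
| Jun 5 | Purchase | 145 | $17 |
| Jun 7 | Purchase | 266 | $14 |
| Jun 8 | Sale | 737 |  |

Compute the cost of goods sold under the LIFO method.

Jun 8, 737 sold [LIFO — newest first]: 266 @ $14 + 145 @ $17 + 326 @ $18 = $12,057
Ending inventory: 33 @ $21 + 281 @ $21 + 25 @ $18 = $7,044

COGS = $12,057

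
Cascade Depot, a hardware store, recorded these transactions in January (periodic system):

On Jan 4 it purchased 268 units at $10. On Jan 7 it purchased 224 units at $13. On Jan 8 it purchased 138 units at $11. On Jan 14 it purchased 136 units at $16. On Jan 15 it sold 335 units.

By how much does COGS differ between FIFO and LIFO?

FIFO COGS: 268 @ $10 + 67 @ $13 = $3,551
LIFO COGS: 136 @ $16 + 138 @ $11 + 61 @ $13 = $4,487
Difference = |$3,551 − $4,487| = $936

$936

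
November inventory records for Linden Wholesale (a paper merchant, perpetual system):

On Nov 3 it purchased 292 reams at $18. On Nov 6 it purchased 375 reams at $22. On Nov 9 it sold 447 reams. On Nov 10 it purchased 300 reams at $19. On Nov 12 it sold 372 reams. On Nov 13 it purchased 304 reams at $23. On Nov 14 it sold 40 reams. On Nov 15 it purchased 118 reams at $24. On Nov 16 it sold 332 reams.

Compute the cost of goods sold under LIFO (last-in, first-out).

Nov 9, 447 sold [LIFO — newest first]: 375 @ $22 + 72 @ $18 = $9,546
Nov 12, 372 sold [LIFO — newest first]: 300 @ $19 + 72 @ $18 = $6,996
Nov 14, 40 sold [LIFO — newest first]: 40 @ $23 = $920
Nov 16, 332 sold [LIFO — newest first]: 118 @ $24 + 214 @ $23 = $7,754
Total COGS = $9,546 + $6,996 + $920 + $7,754 = $25,216
Ending inventory: 148 @ $18 + 50 @ $23 = $3,814
Check: goods available $29,030 = COGS $25,216 + ending $3,814

COGS = $25,216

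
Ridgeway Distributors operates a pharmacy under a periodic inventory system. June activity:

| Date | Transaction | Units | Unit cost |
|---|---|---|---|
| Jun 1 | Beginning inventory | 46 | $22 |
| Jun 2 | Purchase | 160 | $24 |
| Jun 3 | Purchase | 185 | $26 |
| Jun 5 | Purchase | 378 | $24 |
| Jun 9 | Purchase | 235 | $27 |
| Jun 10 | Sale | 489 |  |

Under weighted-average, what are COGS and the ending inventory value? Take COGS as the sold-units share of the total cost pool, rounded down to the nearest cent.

Jun 10, sell 489: 489/1004 × $25,079.00 → $12,214.77
Ending inventory (cost pool remaining) = $12,864.23
Check: goods available $25,079.00 = COGS $12,214.77 + ending $12,864.23

COGS = $12,214.77; ending inventory = $12,864.23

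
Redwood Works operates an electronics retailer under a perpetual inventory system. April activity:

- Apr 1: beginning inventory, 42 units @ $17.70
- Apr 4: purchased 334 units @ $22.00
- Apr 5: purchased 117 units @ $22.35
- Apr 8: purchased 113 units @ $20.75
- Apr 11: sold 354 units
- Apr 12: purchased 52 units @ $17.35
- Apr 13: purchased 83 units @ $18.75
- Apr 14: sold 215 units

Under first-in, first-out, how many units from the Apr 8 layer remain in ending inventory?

37

Apr 11, 354 sold [FIFO — oldest first]: 42 @ $17.70 + 312 @ $22.00 = $7,607.40
Apr 14, 215 sold [FIFO — oldest first]: 22 @ $22.00 + 117 @ $22.35 + 76 @ $20.75 = $4,675.95
Total COGS = $7,607.40 + $4,675.95 = $12,283.35
Ending inventory: 37 @ $20.75 + 52 @ $17.35 + 83 @ $18.75 = $3,226.20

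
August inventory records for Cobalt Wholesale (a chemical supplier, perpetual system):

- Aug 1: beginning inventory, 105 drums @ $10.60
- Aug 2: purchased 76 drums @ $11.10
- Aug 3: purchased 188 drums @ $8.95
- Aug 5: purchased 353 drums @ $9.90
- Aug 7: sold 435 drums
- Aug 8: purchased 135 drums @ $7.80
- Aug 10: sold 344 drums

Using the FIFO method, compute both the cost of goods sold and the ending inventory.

COGS = $7,578.50; ending inventory = $608.40

Aug 7, 435 sold [FIFO — oldest first]: 105 @ $10.60 + 76 @ $11.10 + 188 @ $8.95 + 66 @ $9.90 = $4,292.60
Aug 10, 344 sold [FIFO — oldest first]: 287 @ $9.90 + 57 @ $7.80 = $3,285.90
Total COGS = $4,292.60 + $3,285.90 = $7,578.50
Ending inventory: 78 @ $7.80 = $608.40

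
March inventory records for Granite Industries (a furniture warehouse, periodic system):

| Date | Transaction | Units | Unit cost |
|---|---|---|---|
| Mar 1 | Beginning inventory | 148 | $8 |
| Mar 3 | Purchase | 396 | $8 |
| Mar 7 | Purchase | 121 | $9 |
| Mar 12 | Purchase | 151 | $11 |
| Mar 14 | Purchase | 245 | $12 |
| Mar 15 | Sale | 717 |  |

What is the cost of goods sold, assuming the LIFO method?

Mar 15, 717 sold [LIFO — newest first]: 245 @ $12 + 151 @ $11 + 121 @ $9 + 200 @ $8 = $7,290
Ending inventory: 148 @ $8 + 196 @ $8 = $2,752
Check: goods available $10,042 = COGS $7,290 + ending $2,752

COGS = $7,290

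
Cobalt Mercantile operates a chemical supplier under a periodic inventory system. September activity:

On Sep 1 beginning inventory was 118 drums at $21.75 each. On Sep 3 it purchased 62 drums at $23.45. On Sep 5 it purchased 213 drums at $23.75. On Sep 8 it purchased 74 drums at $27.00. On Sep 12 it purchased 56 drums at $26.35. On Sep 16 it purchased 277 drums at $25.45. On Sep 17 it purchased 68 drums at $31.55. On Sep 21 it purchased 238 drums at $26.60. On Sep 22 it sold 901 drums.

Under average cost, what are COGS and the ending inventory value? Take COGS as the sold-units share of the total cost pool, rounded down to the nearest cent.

COGS = $22,874.15; ending inventory = $5,204.45

Sep 22, sell 901: 901/1106 × $28,078.60 → $22,874.15
Ending inventory (cost pool remaining) = $5,204.45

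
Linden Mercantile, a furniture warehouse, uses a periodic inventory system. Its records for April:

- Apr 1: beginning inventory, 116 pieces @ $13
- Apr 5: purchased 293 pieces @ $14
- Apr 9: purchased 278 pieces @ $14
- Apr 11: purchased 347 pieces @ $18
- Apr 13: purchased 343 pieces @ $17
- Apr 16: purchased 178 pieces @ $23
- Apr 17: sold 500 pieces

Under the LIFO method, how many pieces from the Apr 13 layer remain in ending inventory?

Apr 17, 500 sold [LIFO — newest first]: 178 @ $23 + 322 @ $17 = $9,568
Ending inventory: 116 @ $13 + 293 @ $14 + 278 @ $14 + 347 @ $18 + 21 @ $17 = $16,105

21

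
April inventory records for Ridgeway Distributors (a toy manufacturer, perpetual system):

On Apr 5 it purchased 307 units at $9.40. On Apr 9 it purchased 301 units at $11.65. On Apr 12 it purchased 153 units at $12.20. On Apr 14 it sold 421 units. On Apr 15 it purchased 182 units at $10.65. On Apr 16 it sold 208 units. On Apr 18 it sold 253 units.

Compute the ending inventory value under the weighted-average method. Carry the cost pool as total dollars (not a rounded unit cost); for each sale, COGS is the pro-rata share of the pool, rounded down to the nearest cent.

Ending inventory = $657.72

After Apr 5: 307 on hand, pool $2,885.80 (≈ $9.4000 each)
After Apr 9: 608 on hand, pool $6,392.45 (≈ $10.5139 each)
After Apr 12: 761 on hand, pool $8,259.05 (≈ $10.8529 each)
Apr 14, sell 421: 421/761 × $8,259.05 → $4,569.06
After Apr 15: 522 on hand, pool $5,628.29 (≈ $10.7822 each)
Apr 16, sell 208: 208/522 × $5,628.29 → $2,242.69
Apr 18, sell 253: 253/314 × $3,385.60 → $2,727.88
Total COGS = $4,569.06 + $2,242.69 + $2,727.88 = $9,539.63
Ending inventory (cost pool remaining) = $657.72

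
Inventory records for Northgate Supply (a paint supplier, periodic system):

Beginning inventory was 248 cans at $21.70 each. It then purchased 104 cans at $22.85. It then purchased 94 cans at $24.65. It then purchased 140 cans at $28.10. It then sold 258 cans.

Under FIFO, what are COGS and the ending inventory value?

Sale 1 (258) [FIFO — oldest first]: 248 @ $21.70 + 10 @ $22.85 = $5,610.10
Ending inventory: 94 @ $22.85 + 94 @ $24.65 + 140 @ $28.10 = $8,399.00

COGS = $5,610.10; ending inventory = $8,399.00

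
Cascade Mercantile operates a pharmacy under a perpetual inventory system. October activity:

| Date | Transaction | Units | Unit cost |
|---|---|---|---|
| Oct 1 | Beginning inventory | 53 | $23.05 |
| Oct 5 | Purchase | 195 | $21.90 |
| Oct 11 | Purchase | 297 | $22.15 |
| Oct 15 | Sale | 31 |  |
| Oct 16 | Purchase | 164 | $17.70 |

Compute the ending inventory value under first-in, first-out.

Ending inventory = $14,258.95

Oct 15, 31 sold [FIFO — oldest first]: 31 @ $23.05 = $714.55
Ending inventory: 22 @ $23.05 + 195 @ $21.90 + 297 @ $22.15 + 164 @ $17.70 = $14,258.95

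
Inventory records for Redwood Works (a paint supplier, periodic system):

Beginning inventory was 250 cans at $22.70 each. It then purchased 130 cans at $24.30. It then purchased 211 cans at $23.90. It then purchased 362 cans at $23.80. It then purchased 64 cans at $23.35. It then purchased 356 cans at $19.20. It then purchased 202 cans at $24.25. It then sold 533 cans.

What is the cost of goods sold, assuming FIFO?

COGS = $12,490.70

Sale 1 (533) [FIFO — oldest first]: 250 @ $22.70 + 130 @ $24.30 + 153 @ $23.90 = $12,490.70
Ending inventory: 58 @ $23.90 + 362 @ $23.80 + 64 @ $23.35 + 356 @ $19.20 + 202 @ $24.25 = $23,229.90
Check: goods available $35,720.60 = COGS $12,490.70 + ending $23,229.90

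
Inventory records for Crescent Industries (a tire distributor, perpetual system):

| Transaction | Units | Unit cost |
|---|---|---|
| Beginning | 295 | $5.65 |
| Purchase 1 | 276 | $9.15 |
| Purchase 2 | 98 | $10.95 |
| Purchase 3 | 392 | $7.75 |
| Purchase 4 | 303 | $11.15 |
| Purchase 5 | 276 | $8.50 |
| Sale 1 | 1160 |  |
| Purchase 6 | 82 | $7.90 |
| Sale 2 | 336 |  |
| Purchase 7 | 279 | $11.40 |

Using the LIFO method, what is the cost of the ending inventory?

Sale 1 (1160) [LIFO — newest first]: 276 @ $8.50 + 303 @ $11.15 + 392 @ $7.75 + 98 @ $10.95 + 91 @ $9.15 = $10,668.20
Sale 2 (336) [LIFO — newest first]: 82 @ $7.90 + 185 @ $9.15 + 69 @ $5.65 = $2,730.40
Total COGS = $10,668.20 + $2,730.40 = $13,398.60
Ending inventory: 226 @ $5.65 + 279 @ $11.40 = $4,457.50

Ending inventory = $4,457.50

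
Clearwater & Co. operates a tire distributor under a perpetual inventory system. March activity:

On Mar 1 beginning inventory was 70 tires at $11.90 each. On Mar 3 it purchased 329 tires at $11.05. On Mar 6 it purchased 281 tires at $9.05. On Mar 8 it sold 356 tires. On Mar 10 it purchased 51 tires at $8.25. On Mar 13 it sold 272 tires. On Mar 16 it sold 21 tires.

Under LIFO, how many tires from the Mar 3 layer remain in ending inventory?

Mar 8, 356 sold [LIFO — newest first]: 281 @ $9.05 + 75 @ $11.05 = $3,371.80
Mar 13, 272 sold [LIFO — newest first]: 51 @ $8.25 + 221 @ $11.05 = $2,862.80
Mar 16, 21 sold [LIFO — newest first]: 21 @ $11.05 = $232.05
Total COGS = $3,371.80 + $2,862.80 + $232.05 = $6,466.65
Ending inventory: 70 @ $11.90 + 12 @ $11.05 = $965.60
Check: goods available $7,432.25 = COGS $6,466.65 + ending $965.60

12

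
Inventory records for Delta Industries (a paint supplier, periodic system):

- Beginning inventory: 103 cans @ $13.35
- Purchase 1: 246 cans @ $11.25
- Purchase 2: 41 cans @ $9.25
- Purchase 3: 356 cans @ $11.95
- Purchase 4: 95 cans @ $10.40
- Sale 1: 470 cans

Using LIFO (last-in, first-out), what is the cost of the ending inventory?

Sale 1 (470) [LIFO — newest first]: 95 @ $10.40 + 356 @ $11.95 + 19 @ $9.25 = $5,417.95
Ending inventory: 103 @ $13.35 + 246 @ $11.25 + 22 @ $9.25 = $4,346.05

Ending inventory = $4,346.05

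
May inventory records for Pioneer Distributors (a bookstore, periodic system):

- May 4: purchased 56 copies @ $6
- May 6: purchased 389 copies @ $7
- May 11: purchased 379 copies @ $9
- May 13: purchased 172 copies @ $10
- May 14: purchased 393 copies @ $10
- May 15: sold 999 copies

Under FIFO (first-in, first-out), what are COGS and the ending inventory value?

May 15, 999 sold [FIFO — oldest first]: 56 @ $6 + 389 @ $7 + 379 @ $9 + 172 @ $10 + 3 @ $10 = $8,220
Ending inventory: 390 @ $10 = $3,900
Check: goods available $12,120 = COGS $8,220 + ending $3,900

COGS = $8,220; ending inventory = $3,900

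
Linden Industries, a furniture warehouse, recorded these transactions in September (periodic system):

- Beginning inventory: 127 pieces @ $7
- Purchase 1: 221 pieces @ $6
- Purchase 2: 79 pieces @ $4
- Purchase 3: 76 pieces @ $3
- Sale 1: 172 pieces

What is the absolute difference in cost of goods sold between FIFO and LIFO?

$513

FIFO COGS: 127 @ $7 + 45 @ $6 = $1,159
LIFO COGS: 76 @ $3 + 79 @ $4 + 17 @ $6 = $646
Difference = |$1,159 − $646| = $513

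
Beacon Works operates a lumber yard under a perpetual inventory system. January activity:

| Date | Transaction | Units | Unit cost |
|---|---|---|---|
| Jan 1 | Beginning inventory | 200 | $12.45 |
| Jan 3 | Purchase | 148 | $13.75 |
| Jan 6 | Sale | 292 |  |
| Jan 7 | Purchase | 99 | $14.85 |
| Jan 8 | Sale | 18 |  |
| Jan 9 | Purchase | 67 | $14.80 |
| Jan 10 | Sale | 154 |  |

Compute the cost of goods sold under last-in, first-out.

Jan 6, 292 sold [LIFO — newest first]: 148 @ $13.75 + 144 @ $12.45 = $3,827.80
Jan 8, 18 sold [LIFO — newest first]: 18 @ $14.85 = $267.30
Jan 10, 154 sold [LIFO — newest first]: 67 @ $14.80 + 81 @ $14.85 + 6 @ $12.45 = $2,269.15
Total COGS = $3,827.80 + $267.30 + $2,269.15 = $6,364.25
Ending inventory: 50 @ $12.45 = $622.50

COGS = $6,364.25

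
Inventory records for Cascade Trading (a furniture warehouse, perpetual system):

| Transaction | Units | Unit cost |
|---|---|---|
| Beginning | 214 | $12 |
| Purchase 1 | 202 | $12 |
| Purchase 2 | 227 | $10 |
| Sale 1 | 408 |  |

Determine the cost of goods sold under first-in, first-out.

Sale 1 (408) [FIFO — oldest first]: 214 @ $12 + 194 @ $12 = $4,896
Ending inventory: 8 @ $12 + 227 @ $10 = $2,366
Check: goods available $7,262 = COGS $4,896 + ending $2,366

COGS = $4,896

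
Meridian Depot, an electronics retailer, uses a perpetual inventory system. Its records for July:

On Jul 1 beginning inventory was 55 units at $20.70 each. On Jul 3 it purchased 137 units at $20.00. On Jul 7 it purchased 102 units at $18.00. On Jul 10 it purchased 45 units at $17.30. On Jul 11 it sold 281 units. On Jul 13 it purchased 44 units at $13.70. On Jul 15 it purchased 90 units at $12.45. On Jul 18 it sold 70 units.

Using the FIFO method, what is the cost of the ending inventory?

Ending inventory = $1,558.90

Jul 11, 281 sold [FIFO — oldest first]: 55 @ $20.70 + 137 @ $20.00 + 89 @ $18.00 = $5,480.50
Jul 18, 70 sold [FIFO — oldest first]: 13 @ $18.00 + 45 @ $17.30 + 12 @ $13.70 = $1,176.90
Total COGS = $5,480.50 + $1,176.90 = $6,657.40
Ending inventory: 32 @ $13.70 + 90 @ $12.45 = $1,558.90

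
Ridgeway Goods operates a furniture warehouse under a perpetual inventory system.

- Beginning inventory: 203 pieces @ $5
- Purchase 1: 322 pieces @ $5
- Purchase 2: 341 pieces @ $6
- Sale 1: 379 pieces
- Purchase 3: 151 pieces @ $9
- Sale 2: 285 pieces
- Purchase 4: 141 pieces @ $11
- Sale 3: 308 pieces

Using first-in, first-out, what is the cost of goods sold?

Sale 1 (379) [FIFO — oldest first]: 203 @ $5 + 176 @ $5 = $1,895
Sale 2 (285) [FIFO — oldest first]: 146 @ $5 + 139 @ $6 = $1,564
Sale 3 (308) [FIFO — oldest first]: 202 @ $6 + 106 @ $9 = $2,166
Total COGS = $1,895 + $1,564 + $2,166 = $5,625
Ending inventory: 45 @ $9 + 141 @ $11 = $1,956

COGS = $5,625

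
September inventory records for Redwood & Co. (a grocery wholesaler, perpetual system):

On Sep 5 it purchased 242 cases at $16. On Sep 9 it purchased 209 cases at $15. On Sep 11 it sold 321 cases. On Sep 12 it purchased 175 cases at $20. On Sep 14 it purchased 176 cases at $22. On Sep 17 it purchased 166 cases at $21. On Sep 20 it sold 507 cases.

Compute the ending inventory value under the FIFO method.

Ending inventory = $2,940

Sep 11, 321 sold [FIFO — oldest first]: 242 @ $16 + 79 @ $15 = $5,057
Sep 20, 507 sold [FIFO — oldest first]: 130 @ $15 + 175 @ $20 + 176 @ $22 + 26 @ $21 = $9,868
Total COGS = $5,057 + $9,868 = $14,925
Ending inventory: 140 @ $21 = $2,940
Check: goods available $17,865 = COGS $14,925 + ending $2,940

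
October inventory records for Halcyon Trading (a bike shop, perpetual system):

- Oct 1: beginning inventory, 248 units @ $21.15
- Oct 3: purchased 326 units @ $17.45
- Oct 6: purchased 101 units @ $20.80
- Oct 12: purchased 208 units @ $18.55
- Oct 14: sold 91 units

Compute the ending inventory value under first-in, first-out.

Oct 14, 91 sold [FIFO — oldest first]: 91 @ $21.15 = $1,924.65
Ending inventory: 157 @ $21.15 + 326 @ $17.45 + 101 @ $20.80 + 208 @ $18.55 = $14,968.45
Check: goods available $16,893.10 = COGS $1,924.65 + ending $14,968.45

Ending inventory = $14,968.45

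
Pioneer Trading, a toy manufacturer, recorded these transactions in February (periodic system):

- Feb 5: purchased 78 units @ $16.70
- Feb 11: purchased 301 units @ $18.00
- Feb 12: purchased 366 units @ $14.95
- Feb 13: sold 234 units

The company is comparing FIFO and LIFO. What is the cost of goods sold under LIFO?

FIFO COGS: 78 @ $16.70 + 156 @ $18.00 = $4,110.60
LIFO COGS: 234 @ $14.95 = $3,498.30

COGS = $3,498.30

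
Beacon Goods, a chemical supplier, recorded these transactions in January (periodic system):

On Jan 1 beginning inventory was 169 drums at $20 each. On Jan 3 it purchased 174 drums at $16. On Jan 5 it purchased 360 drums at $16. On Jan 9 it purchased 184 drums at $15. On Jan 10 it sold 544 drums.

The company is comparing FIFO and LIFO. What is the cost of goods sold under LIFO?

FIFO COGS: 169 @ $20 + 174 @ $16 + 201 @ $16 = $9,380
LIFO COGS: 184 @ $15 + 360 @ $16 = $8,520

COGS = $8,520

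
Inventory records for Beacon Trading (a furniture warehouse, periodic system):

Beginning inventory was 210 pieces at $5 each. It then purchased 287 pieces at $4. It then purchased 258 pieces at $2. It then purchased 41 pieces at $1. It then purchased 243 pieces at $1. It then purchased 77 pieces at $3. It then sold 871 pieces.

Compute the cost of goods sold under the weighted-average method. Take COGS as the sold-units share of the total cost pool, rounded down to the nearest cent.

COGS = $2,520.12

Sale 1, sell 871: 871/1116 × $3,229.00 → $2,520.12
Ending inventory (cost pool remaining) = $708.88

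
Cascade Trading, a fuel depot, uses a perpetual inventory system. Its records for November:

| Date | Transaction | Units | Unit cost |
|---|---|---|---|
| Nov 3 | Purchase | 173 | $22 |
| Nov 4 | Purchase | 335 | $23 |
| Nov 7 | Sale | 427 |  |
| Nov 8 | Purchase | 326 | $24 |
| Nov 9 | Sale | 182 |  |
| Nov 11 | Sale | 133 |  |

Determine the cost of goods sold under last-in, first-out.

Nov 7, 427 sold [LIFO — newest first]: 335 @ $23 + 92 @ $22 = $9,729
Nov 9, 182 sold [LIFO — newest first]: 182 @ $24 = $4,368
Nov 11, 133 sold [LIFO — newest first]: 133 @ $24 = $3,192
Total COGS = $9,729 + $4,368 + $3,192 = $17,289
Ending inventory: 81 @ $22 + 11 @ $24 = $2,046

COGS = $17,289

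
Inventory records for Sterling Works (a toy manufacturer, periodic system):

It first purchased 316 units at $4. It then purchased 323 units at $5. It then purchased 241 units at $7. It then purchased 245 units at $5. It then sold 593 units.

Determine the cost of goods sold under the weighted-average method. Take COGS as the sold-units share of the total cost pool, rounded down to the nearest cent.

COGS = $3,052.50

Sale 1, sell 593: 593/1125 × $5,791.00 → $3,052.50
Ending inventory (cost pool remaining) = $2,738.50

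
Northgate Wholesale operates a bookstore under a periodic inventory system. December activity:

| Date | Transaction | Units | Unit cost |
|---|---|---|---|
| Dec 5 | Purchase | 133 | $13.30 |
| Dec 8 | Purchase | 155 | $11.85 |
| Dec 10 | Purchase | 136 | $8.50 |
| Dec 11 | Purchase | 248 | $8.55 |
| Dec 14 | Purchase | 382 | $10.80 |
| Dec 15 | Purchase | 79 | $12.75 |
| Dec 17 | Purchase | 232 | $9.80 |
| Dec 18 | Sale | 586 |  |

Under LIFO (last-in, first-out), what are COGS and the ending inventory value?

Dec 18, 586 sold [LIFO — newest first]: 232 @ $9.80 + 79 @ $12.75 + 275 @ $10.80 = $6,250.85
Ending inventory: 133 @ $13.30 + 155 @ $11.85 + 136 @ $8.50 + 248 @ $8.55 + 107 @ $10.80 = $8,037.65

COGS = $6,250.85; ending inventory = $8,037.65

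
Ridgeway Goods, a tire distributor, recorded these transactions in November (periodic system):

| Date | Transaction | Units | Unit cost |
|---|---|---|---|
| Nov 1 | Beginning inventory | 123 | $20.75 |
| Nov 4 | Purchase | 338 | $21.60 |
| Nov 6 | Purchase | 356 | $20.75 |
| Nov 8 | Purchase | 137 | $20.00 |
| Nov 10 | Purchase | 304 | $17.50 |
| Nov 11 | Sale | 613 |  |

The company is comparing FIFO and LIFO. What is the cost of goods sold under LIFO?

FIFO COGS: 123 @ $20.75 + 338 @ $21.60 + 152 @ $20.75 = $13,007.05
LIFO COGS: 304 @ $17.50 + 137 @ $20.00 + 172 @ $20.75 = $11,629.00

COGS = $11,629.00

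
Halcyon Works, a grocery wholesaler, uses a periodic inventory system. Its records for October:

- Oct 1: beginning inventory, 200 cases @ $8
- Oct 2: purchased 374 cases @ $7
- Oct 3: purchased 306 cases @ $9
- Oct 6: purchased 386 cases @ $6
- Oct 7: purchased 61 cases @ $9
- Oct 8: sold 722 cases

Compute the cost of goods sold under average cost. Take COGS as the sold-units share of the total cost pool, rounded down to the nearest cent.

Oct 8, sell 722: 722/1327 × $9,837.00 → $5,352.15
Ending inventory (cost pool remaining) = $4,484.85

COGS = $5,352.15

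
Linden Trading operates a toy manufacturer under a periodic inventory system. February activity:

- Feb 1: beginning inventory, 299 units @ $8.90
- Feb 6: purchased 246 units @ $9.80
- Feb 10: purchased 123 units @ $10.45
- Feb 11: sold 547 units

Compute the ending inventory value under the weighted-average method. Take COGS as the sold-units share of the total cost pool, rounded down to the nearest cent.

Feb 11, sell 547: 547/668 × $6,357.25 → $5,205.71
Ending inventory (cost pool remaining) = $1,151.54

Ending inventory = $1,151.54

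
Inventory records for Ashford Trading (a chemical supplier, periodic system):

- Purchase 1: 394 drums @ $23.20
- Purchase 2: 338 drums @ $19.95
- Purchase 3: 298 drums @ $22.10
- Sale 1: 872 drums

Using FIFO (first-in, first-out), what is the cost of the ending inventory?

Sale 1 (872) [FIFO — oldest first]: 394 @ $23.20 + 338 @ $19.95 + 140 @ $22.10 = $18,977.90
Ending inventory: 158 @ $22.10 = $3,491.80

Ending inventory = $3,491.80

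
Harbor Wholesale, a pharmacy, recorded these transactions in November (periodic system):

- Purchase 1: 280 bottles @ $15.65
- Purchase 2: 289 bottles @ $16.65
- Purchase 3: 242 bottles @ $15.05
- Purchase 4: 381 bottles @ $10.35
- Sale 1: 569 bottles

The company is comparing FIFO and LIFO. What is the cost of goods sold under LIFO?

FIFO COGS: 280 @ $15.65 + 289 @ $16.65 = $9,193.85
LIFO COGS: 381 @ $10.35 + 188 @ $15.05 = $6,772.75

COGS = $6,772.75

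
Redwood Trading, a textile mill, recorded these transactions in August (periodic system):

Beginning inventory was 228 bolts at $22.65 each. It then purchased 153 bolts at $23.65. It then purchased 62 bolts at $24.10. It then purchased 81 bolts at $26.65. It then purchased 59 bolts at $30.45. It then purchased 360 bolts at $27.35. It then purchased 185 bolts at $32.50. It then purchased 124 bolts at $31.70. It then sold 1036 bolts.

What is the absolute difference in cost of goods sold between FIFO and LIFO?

FIFO COGS: 228 @ $22.65 + 153 @ $23.65 + 62 @ $24.10 + 81 @ $26.65 + 59 @ $30.45 + 360 @ $27.35 + 93 @ $32.50 = $27,100.55
LIFO COGS: 124 @ $31.70 + 185 @ $32.50 + 360 @ $27.35 + 59 @ $30.45 + 81 @ $26.65 + 62 @ $24.10 + 153 @ $23.65 + 12 @ $22.65 = $29,128.95
Difference = |$27,100.55 − $29,128.95| = $2,028.40

$2,028.40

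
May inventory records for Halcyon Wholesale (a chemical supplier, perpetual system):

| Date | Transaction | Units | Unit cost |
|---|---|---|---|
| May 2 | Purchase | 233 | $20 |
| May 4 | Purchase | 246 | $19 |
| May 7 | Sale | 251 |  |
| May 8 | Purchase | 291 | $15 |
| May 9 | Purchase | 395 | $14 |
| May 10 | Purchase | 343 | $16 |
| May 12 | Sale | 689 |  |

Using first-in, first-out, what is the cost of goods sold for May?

May 7, 251 sold [FIFO — oldest first]: 233 @ $20 + 18 @ $19 = $5,002
May 12, 689 sold [FIFO — oldest first]: 228 @ $19 + 291 @ $15 + 170 @ $14 = $11,077
Total COGS = $5,002 + $11,077 = $16,079
Ending inventory: 225 @ $14 + 343 @ $16 = $8,638
Check: goods available $24,717 = COGS $16,079 + ending $8,638

COGS = $16,079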